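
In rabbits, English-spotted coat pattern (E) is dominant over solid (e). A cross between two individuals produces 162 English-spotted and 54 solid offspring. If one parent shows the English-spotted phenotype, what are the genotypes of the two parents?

Observed offspring: 162 English-spotted, 54 solid
The observed ratio simplifies to 3:1. Solid (ee) offspring appear, so each parent must contribute one e allele. The parent stated to show English-spotted carries E, so it is Ee. The other parent is then either Ee or ee: Ee × ee would give a 1:1 split, whereas Ee × Ee gives 3:1 — matching the data. So both parents are heterozygous (Ee × Ee).
Parent genotypes: Ee × Ee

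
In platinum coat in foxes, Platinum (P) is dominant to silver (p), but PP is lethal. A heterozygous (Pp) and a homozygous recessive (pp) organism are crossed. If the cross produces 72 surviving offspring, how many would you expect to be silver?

Cross: Pp × pp
Punnett square offspring (before lethality): 2 Pp, 2 pp
No PP offspring are produced in this cross.
silver: 2 out of 4 → fraction 1/2
Expected count = 1/2 × 72 = 36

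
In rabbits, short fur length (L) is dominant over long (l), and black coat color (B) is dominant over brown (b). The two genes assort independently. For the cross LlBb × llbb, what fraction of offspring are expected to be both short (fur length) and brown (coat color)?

Dihybrid cross LlBb × llbb — consider each gene separately:
fur length: Ll × ll → 2 Ll, 2 ll → 2 L_ : 2 ll (out of 4)
coat color: Bb × bb → 2 Bb, 2 bb → 2 B_ : 2 bb (out of 4)
Looking for: short (L_) and brown (bb)
P(short) = 2/4, P(brown) = 2/4
P(both) = 2/4 × 2/4 = 4/16 = 1/4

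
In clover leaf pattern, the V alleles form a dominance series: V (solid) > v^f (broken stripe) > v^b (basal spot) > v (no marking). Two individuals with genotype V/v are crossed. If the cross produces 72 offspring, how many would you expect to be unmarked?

Cross: V/v × V/v
Allele dominance: V > v^f > v^b > v
Offspring genotypes: 1 V/V, 2 V/v, 1 v/v
Phenotype counts: 3 solid, 1 unmarked
unmarked: 1 out of 4 → fraction 1/4
Expected count = 1/4 × 72 = 18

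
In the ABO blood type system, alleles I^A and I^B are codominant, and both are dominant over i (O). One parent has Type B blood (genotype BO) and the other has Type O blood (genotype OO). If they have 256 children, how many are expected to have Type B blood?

Cross: BO × OO
Possible offspring genotypes: 2 BO, 2 OO
Blood type counts: 2 Type B, 2 Type O
Probability of Type B: 2/4 = 1/2
Expected count = 1/2 × 256 = 128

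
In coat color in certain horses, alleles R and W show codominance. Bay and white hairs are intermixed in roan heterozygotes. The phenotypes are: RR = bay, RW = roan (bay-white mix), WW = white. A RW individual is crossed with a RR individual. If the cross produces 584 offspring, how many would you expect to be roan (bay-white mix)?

Punnett square for RW × RR:
Offspring genotypes: 2 RR, 2 RW
Phenotype counts: 2 bay, 2 roan (bay-white mix)
roan (bay-white mix): 2 out of 4 → fraction 1/2
Expected count = 1/2 × 584 = 292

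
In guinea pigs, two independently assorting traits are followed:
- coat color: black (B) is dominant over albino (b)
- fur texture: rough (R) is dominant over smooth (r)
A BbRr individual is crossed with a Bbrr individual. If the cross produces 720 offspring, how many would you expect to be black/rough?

Dihybrid cross BbRr × Bbrr — consider each gene separately:
coat color: Bb × Bb → 1 BB, 2 Bb, 1 bb → 3 B_ : 1 bb (out of 4)
fur texture: Rr × rr → 2 Rr, 2 rr → 2 R_ : 2 rr (out of 4)
Combine (counts out of 4 × 4 = 16): black/rough (B_R_) = 3×2 = 6; black/smooth (B_rr) = 3×2 = 6; albino/rough (bbR_) = 1×2 = 2; albino/smooth (bbrr) = 1×2 = 2
Phenotype counts (out of 16): 6 black/rough, 6 black/smooth, 2 albino/rough, 2 albino/smooth
black/rough: 6 out of 16 → fraction 3/8
Expected count = 3/8 × 720 = 270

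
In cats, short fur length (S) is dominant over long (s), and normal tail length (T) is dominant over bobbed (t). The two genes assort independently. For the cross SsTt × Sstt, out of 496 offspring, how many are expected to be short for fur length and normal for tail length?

Dihybrid cross SsTt × Sstt — consider each gene separately:
fur length: Ss × Ss → 1 SS, 2 Ss, 1 ss → 3 S_ : 1 ss (out of 4)
tail length: Tt × tt → 2 Tt, 2 tt → 2 T_ : 2 tt (out of 4)
Looking for: short (S_) and normal (T_)
P(short) = 3/4, P(normal) = 2/4
P(both) = 3/4 × 2/4 = 6/16 = 3/8
Expected count = 3/8 × 496 = 186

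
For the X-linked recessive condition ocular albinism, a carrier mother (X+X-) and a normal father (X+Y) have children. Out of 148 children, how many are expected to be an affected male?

Cross: X+X- × X+Y
Offspring: 1 X+X+, 1 X+Y, 1 X+X-, 1 X-Y
Probability of an affected male: 1/4
Expected count = 1/4 × 148 = 37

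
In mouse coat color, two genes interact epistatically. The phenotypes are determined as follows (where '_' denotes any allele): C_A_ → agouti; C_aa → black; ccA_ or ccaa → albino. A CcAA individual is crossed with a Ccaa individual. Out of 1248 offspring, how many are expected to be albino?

Cross: CcAA × Ccaa — consider each gene separately:
C gene: Cc × Cc → 1 CC, 2 Cc, 1 cc → 3 C_ : 1 cc (out of 4)
A gene: AA × aa → 4 Aa → 4 A_ (out of 4)
Genotype classes (out of 4 × 4 = 16): C_A_ = 3×4 = 12; ccA_ = 1×4 = 4
Apply the phenotype rules: C_A_ (12) → agouti; ccA_ (4) → albino
Phenotype counts (out of 16): 12 agouti, 4 albino
albino: 4 out of 16 → fraction 1/4
Expected count = 1/4 × 1248 = 312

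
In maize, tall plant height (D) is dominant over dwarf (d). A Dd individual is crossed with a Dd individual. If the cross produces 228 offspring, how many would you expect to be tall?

Punnett square for Dd × Dd:
Offspring genotypes: 1 DD, 2 Dd, 1 dd
tall: 3, dwarf: 1
tall: 3 out of 4 → fraction 3/4
Expected count = 3/4 × 228 = 171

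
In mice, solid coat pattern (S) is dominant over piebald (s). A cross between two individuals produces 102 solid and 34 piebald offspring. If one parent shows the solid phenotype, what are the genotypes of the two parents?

Observed offspring: 102 solid, 34 piebald
The observed ratio simplifies to 3:1. Piebald (ss) offspring appear, so each parent must contribute one s allele. The parent stated to show solid carries S, so it is Ss. The other parent is then either Ss or ss: Ss × ss would give a 1:1 split, whereas Ss × Ss gives 3:1 — matching the data. So both parents are heterozygous (Ss × Ss).
Parent genotypes: Ss × Ss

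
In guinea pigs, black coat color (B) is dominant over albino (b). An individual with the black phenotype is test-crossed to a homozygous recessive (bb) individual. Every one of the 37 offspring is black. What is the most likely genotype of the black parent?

Test cross: ? × bb
All offspring are black.
If the unknown parent were heterozygous (Bb), about half of 37 offspring would be albino; none are. The unknown parent is most likely homozygous dominant (BB).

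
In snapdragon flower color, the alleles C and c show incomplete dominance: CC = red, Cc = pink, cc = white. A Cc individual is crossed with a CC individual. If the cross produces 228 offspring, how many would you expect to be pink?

Punnett square for Cc × CC:
Offspring genotypes: 2 CC, 2 Cc
Phenotype counts: 2 red, 2 pink
pink: 2 out of 4 → fraction 1/2
Expected count = 1/2 × 228 = 114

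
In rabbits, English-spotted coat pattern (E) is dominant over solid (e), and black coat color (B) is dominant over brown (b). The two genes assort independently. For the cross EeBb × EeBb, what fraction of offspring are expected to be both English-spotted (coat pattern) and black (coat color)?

Dihybrid cross EeBb × EeBb — consider each gene separately:
coat pattern: Ee × Ee → 1 EE, 2 Ee, 1 ee → 3 E_ : 1 ee (out of 4)
coat color: Bb × Bb → 1 BB, 2 Bb, 1 bb → 3 B_ : 1 bb (out of 4)
Looking for: English-spotted (E_) and black (B_)
P(English-spotted) = 3/4, P(black) = 3/4
P(both) = 3/4 × 3/4 = 9/16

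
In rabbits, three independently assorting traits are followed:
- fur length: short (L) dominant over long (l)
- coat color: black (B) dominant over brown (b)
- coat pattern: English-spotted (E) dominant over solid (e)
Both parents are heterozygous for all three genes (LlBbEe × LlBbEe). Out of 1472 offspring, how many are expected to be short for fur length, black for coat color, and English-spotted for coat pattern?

Trihybrid cross: LlBbEe × LlBbEe
Each trait segregates independently with a 3:1 phenotypic ratio, so each gene contributes 3/4 (dominant) or 1/4 (recessive).
Target: short (fur length), black (coat color), English-spotted (coat pattern)
Probability = product of independent per-trait probabilities
= 3/4 × 3/4 × 3/4 = 27/64
Expected count = 27/64 × 1472 = 621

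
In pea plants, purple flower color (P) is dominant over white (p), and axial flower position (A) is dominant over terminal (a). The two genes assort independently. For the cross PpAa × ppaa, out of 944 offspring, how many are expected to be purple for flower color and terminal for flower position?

Dihybrid cross PpAa × ppaa — consider each gene separately:
flower color: Pp × pp → 2 Pp, 2 pp → 2 P_ : 2 pp (out of 4)
flower position: Aa × aa → 2 Aa, 2 aa → 2 A_ : 2 aa (out of 4)
Looking for: purple (P_) and terminal (aa)
P(purple) = 2/4, P(terminal) = 2/4
P(both) = 2/4 × 2/4 = 4/16 = 1/4
Expected count = 1/4 × 944 = 236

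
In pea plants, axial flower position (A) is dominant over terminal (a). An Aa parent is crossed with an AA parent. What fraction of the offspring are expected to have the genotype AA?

Punnett square for Aa × AA:
Offspring genotypes: 2 AA, 2 Aa
Total offspring: 4
Count with target: 2
Probability: 2/4 = 1/2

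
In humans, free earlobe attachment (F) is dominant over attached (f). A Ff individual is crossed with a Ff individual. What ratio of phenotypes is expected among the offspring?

Punnett square for Ff × Ff:
Offspring genotypes: 1 FF, 2 Ff, 1 ff
free: 3, attached: 1
Ratio: 3:1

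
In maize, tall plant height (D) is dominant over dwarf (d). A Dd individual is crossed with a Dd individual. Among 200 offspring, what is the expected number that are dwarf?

Punnett square for Dd × Dd:
Offspring genotypes: 1 DD, 2 Dd, 1 dd
tall: 3, dwarf: 1
dwarf: 1 out of 4 → fraction 1/4
Expected count = 1/4 × 200 = 50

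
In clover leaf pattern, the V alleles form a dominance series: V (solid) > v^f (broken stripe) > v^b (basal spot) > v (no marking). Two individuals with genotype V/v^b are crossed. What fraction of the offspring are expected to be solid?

Cross: V/v^b × V/v^b
Allele dominance: V > v^f > v^b > v
Offspring genotypes: 1 V/V, 2 V/v^b, 1 v^b/v^b
Phenotype counts: 3 solid, 1 basal spot
solid: 3 out of 4
Probability: 3/4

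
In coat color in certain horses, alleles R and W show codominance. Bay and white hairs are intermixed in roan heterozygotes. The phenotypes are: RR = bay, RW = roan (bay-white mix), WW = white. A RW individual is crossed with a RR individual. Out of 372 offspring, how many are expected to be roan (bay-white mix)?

Punnett square for RW × RR:
Offspring genotypes: 2 RR, 2 RW
Phenotype counts: 2 bay, 2 roan (bay-white mix)
roan (bay-white mix): 2 out of 4 → fraction 1/2
Expected count = 1/2 × 372 = 186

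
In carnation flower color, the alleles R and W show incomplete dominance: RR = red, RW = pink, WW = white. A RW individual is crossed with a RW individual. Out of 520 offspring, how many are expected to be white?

Punnett square for RW × RW:
Offspring genotypes: 1 RR, 2 RW, 1 WW
Phenotype counts: 1 red, 2 pink, 1 white
white: 1 out of 4 → fraction 1/4
Expected count = 1/4 × 520 = 130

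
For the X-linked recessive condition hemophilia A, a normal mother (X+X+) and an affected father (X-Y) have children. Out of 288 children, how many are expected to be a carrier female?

Cross: X+X+ × X-Y
Offspring: 2 X+X-, 2 X+Y
Probability of a carrier female: 2/4 = 1/2
Expected count = 1/2 × 288 = 144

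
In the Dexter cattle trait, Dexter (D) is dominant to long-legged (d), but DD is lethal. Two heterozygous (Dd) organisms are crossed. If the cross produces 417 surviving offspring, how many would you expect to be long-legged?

Cross: Dd × Dd
Punnett square offspring (before lethality): 1 DD, 2 Dd, 1 dd
The DD genotype is lethal (embryos die); surviving offspring: 2 Dd, 1 dd
long-legged: 1 out of 3 → fraction 1/3
Expected count = 1/3 × 417 = 139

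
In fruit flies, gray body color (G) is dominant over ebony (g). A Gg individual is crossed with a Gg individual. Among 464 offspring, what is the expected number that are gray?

Punnett square for Gg × Gg:
Offspring genotypes: 1 GG, 2 Gg, 1 gg
gray: 3, ebony: 1
gray: 3 out of 4 → fraction 3/4
Expected count = 3/4 × 464 = 348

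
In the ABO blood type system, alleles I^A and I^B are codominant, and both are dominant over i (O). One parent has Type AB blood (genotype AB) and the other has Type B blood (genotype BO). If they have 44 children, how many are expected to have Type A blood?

Cross: AB × BO
Possible offspring genotypes: 1 AB, 1 AO, 1 BB, 1 BO
Blood type counts: 1 Type AB, 1 Type A, 2 Type B
Probability of Type A: 1/4
Expected count = 1/4 × 44 = 11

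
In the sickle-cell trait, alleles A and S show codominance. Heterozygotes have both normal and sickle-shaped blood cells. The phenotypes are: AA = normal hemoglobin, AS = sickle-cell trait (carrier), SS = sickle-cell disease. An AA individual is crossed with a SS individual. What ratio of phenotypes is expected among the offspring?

Punnett square for AA × SS:
Offspring genotypes: 4 AS
Phenotype counts: 4 sickle-cell trait (carrier)
Ratio: all sickle-cell trait (carrier)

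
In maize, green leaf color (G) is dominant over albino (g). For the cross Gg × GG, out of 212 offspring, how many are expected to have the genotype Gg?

Punnett square for Gg × GG:
Offspring genotypes: 2 GG, 2 Gg
Total offspring: 4
Count with target: 2
Probability: 2/4 = 1/2
Expected count = 1/2 × 212 = 106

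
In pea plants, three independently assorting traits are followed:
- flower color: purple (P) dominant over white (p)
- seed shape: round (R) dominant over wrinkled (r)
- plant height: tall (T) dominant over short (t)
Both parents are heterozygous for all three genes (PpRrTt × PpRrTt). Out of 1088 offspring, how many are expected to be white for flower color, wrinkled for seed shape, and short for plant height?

Trihybrid cross: PpRrTt × PpRrTt
Each trait segregates independently with a 3:1 phenotypic ratio, so each gene contributes 3/4 (dominant) or 1/4 (recessive).
Target: white (flower color), wrinkled (seed shape), short (plant height)
Probability = product of independent per-trait probabilities
= 1/4 × 1/4 × 1/4 = 1/64
Expected count = 1/64 × 1088 = 17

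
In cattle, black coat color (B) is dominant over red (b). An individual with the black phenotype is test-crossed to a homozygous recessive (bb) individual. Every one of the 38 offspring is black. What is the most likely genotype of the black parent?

Test cross: ? × bb
All offspring are black.
If the unknown parent were heterozygous (Bb), about half of 38 offspring would be red; none are. The unknown parent is most likely homozygous dominant (BB).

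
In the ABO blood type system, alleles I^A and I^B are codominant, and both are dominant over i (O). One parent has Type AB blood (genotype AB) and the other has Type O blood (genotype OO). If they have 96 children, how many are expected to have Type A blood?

Cross: AB × OO
Possible offspring genotypes: 2 AO, 2 BO
Blood type counts: 2 Type A, 2 Type B
Probability of Type A: 2/4 = 1/2
Expected count = 1/2 × 96 = 48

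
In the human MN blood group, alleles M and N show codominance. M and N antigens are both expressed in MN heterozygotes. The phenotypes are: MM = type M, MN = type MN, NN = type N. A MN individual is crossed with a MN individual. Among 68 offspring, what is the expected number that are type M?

Punnett square for MN × MN:
Offspring genotypes: 1 MM, 2 MN, 1 NN
Phenotype counts: 1 type M, 2 type MN, 1 type N
type M: 1 out of 4 → fraction 1/4
Expected count = 1/4 × 68 = 17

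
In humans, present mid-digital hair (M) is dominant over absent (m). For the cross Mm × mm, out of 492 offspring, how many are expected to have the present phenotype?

Punnett square for Mm × mm:
Offspring genotypes: 2 Mm, 2 mm
Total offspring: 4
Count with target: 2
Probability: 2/4 = 1/2
Expected count = 1/2 × 492 = 246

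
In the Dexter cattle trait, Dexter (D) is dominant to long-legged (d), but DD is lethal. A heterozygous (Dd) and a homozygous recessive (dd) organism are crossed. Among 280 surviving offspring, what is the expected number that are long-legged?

Cross: Dd × dd
Punnett square offspring (before lethality): 2 Dd, 2 dd
No DD offspring are produced in this cross.
long-legged: 2 out of 4 → fraction 1/2
Expected count = 1/2 × 280 = 140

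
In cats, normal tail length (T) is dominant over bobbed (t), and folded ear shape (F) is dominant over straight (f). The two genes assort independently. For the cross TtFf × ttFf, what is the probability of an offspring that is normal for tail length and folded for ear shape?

Dihybrid cross TtFf × ttFf — consider each gene separately:
tail length: Tt × tt → 2 Tt, 2 tt → 2 T_ : 2 tt (out of 4)
ear shape: Ff × Ff → 1 FF, 2 Ff, 1 ff → 3 F_ : 1 ff (out of 4)
Looking for: normal (T_) and folded (F_)
P(normal) = 2/4, P(folded) = 3/4
P(both) = 2/4 × 3/4 = 6/16 = 3/8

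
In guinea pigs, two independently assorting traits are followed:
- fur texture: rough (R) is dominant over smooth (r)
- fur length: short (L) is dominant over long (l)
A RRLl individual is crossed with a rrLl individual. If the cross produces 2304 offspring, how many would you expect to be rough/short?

Dihybrid cross RRLl × rrLl — consider each gene separately:
fur texture: RR × rr → 4 Rr → 4 R_ (out of 4)
fur length: Ll × Ll → 1 LL, 2 Ll, 1 ll → 3 L_ : 1 ll (out of 4)
Combine (counts out of 4 × 4 = 16): rough/short (R_L_) = 4×3 = 12; rough/long (R_ll) = 4×1 = 4
Phenotype counts (out of 16): 12 rough/short, 4 rough/long
rough/short: 12 out of 16 → fraction 3/4
Expected count = 3/4 × 2304 = 1728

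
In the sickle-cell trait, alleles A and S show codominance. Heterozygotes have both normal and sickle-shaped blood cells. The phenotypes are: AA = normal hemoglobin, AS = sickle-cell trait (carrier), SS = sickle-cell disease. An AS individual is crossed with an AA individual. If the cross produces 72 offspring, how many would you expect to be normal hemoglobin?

Punnett square for AS × AA:
Offspring genotypes: 2 AA, 2 AS
Phenotype counts: 2 normal hemoglobin, 2 sickle-cell trait (carrier)
normal hemoglobin: 2 out of 4 → fraction 1/2
Expected count = 1/2 × 72 = 36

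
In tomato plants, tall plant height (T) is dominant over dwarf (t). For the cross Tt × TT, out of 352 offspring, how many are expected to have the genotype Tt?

Punnett square for Tt × TT:
Offspring genotypes: 2 TT, 2 Tt
Total offspring: 4
Count with target: 2
Probability: 2/4 = 1/2
Expected count = 1/2 × 352 = 176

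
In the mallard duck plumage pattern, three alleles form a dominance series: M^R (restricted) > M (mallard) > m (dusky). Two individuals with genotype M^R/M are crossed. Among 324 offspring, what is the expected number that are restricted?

Cross: M^R/M × M^R/M
Allele dominance: M^R > M > m
Offspring genotypes: 1 M^R/M^R, 2 M^R/M, 1 M/M
Phenotype counts: 3 restricted, 1 mallard
restricted: 3 out of 4 → fraction 3/4
Expected count = 3/4 × 324 = 243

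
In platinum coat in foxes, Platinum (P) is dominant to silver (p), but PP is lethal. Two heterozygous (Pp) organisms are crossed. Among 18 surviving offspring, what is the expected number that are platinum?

Cross: Pp × Pp
Punnett square offspring (before lethality): 1 PP, 2 Pp, 1 pp
The PP genotype is lethal (embryos die); surviving offspring: 2 Pp, 1 pp
platinum: 2 out of 3 → fraction 2/3
Expected count = 2/3 × 18 = 12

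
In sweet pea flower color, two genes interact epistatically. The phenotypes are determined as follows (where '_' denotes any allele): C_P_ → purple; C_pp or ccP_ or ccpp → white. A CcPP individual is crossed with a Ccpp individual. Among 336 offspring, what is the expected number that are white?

Cross: CcPP × Ccpp — consider each gene separately:
C gene: Cc × Cc → 1 CC, 2 Cc, 1 cc → 3 C_ : 1 cc (out of 4)
P gene: PP × pp → 4 Pp → 4 P_ (out of 4)
Genotype classes (out of 4 × 4 = 16): C_P_ = 3×4 = 12; ccP_ = 1×4 = 4
Apply the phenotype rules: C_P_ (12) → purple; ccP_ (4) → white
Phenotype counts (out of 16): 12 purple, 4 white
white: 4 out of 16 → fraction 1/4
Expected count = 1/4 × 336 = 84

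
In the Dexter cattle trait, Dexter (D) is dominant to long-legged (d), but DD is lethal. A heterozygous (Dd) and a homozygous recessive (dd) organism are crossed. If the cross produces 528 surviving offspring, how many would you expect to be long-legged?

Cross: Dd × dd
Punnett square offspring (before lethality): 2 Dd, 2 dd
No DD offspring are produced in this cross.
long-legged: 2 out of 4 → fraction 1/2
Expected count = 1/2 × 528 = 264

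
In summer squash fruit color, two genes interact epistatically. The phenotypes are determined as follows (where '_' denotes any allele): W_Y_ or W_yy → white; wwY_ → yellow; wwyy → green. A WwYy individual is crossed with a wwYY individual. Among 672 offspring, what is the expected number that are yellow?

Cross: WwYy × wwYY — consider each gene separately:
W gene: Ww × ww → 2 Ww, 2 ww → 2 W_ : 2 ww (out of 4)
Y gene: Yy × YY → 2 YY, 2 Yy → 4 Y_ (out of 4)
Genotype classes (out of 4 × 4 = 16): W_Y_ = 2×4 = 8; wwY_ = 2×4 = 8
Apply the phenotype rules: W_Y_ (8) → white; wwY_ (8) → yellow
Phenotype counts (out of 16): 8 white, 8 yellow
yellow: 8 out of 16 → fraction 1/2
Expected count = 1/2 × 672 = 336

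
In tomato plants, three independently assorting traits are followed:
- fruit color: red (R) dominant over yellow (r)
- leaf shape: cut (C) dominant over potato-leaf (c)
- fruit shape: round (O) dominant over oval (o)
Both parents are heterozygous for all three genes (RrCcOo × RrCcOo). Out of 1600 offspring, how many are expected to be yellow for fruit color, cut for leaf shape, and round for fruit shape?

Trihybrid cross: RrCcOo × RrCcOo
Each trait segregates independently with a 3:1 phenotypic ratio, so each gene contributes 3/4 (dominant) or 1/4 (recessive).
Target: yellow (fruit color), cut (leaf shape), round (fruit shape)
Probability = product of independent per-trait probabilities
= 1/4 × 3/4 × 3/4 = 9/64
Expected count = 9/64 × 1600 = 225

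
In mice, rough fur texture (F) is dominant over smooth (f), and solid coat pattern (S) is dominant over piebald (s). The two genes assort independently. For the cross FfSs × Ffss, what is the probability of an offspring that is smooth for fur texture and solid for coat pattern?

Dihybrid cross FfSs × Ffss — consider each gene separately:
fur texture: Ff × Ff → 1 FF, 2 Ff, 1 ff → 3 F_ : 1 ff (out of 4)
coat pattern: Ss × ss → 2 Ss, 2 ss → 2 S_ : 2 ss (out of 4)
Looking for: smooth (ff) and solid (S_)
P(smooth) = 1/4, P(solid) = 2/4
P(both) = 1/4 × 2/4 = 2/16 = 1/8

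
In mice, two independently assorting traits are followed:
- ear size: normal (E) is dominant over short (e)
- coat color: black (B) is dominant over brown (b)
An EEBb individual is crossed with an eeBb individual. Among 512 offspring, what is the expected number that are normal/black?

Dihybrid cross EEBb × eeBb — consider each gene separately:
ear size: EE × ee → 4 Ee → 4 E_ (out of 4)
coat color: Bb × Bb → 1 BB, 2 Bb, 1 bb → 3 B_ : 1 bb (out of 4)
Combine (counts out of 4 × 4 = 16): normal/black (E_B_) = 4×3 = 12; normal/brown (E_bb) = 4×1 = 4
Phenotype counts (out of 16): 12 normal/black, 4 normal/brown
normal/black: 12 out of 16 → fraction 3/4
Expected count = 3/4 × 512 = 384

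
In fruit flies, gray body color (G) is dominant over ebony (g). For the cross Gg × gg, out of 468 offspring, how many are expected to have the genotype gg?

Punnett square for Gg × gg:
Offspring genotypes: 2 Gg, 2 gg
Total offspring: 4
Count with target: 2
Probability: 2/4 = 1/2
Expected count = 1/2 × 468 = 234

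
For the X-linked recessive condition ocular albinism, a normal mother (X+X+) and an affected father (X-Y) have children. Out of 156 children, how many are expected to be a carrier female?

Cross: X+X+ × X-Y
Offspring: 2 X+X-, 2 X+Y
Probability of a carrier female: 2/4 = 1/2
Expected count = 1/2 × 156 = 78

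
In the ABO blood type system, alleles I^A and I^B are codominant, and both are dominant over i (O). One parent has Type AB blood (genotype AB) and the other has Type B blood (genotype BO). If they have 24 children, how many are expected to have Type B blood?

Cross: AB × BO
Possible offspring genotypes: 1 AB, 1 AO, 1 BB, 1 BO
Blood type counts: 1 Type AB, 1 Type A, 2 Type B
Probability of Type B: 2/4 = 1/2
Expected count = 1/2 × 24 = 12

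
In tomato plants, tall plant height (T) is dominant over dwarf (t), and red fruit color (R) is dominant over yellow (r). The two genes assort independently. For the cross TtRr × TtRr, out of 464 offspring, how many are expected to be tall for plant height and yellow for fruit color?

Dihybrid cross TtRr × TtRr — consider each gene separately:
plant height: Tt × Tt → 1 TT, 2 Tt, 1 tt → 3 T_ : 1 tt (out of 4)
fruit color: Rr × Rr → 1 RR, 2 Rr, 1 rr → 3 R_ : 1 rr (out of 4)
Looking for: tall (T_) and yellow (rr)
P(tall) = 3/4, P(yellow) = 1/4
P(both) = 3/4 × 1/4 = 3/16
Expected count = 3/16 × 464 = 87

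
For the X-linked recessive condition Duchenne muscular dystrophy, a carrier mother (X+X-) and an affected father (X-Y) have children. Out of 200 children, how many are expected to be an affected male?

Cross: X+X- × X-Y
Offspring: 1 X+X-, 1 X+Y, 1 X-X-, 1 X-Y
Probability of an affected male: 1/4
Expected count = 1/4 × 200 = 50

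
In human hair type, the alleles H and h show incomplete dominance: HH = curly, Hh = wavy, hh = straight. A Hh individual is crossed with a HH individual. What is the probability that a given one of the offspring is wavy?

Punnett square for Hh × HH:
Offspring genotypes: 2 HH, 2 Hh
Phenotype counts: 2 curly, 2 wavy
wavy: 2 out of 4
Probability: 2/4 = 1/2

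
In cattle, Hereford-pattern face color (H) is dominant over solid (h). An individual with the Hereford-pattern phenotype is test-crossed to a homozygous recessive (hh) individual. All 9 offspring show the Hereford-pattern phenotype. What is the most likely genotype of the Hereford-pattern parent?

Test cross: ? × hh
All offspring are Hereford-pattern.
If the unknown parent were heterozygous (Hh), about half of 9 offspring would be solid; none are. The unknown parent is most likely homozygous dominant (HH).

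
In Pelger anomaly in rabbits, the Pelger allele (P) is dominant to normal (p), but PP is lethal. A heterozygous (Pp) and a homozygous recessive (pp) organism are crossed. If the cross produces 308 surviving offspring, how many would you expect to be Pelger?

Cross: Pp × pp
Punnett square offspring (before lethality): 2 Pp, 2 pp
No PP offspring are produced in this cross.
Pelger: 2 out of 4 → fraction 1/2
Expected count = 1/2 × 308 = 154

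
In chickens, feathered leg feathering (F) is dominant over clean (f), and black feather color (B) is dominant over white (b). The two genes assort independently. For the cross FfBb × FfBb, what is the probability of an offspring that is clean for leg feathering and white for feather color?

Dihybrid cross FfBb × FfBb — consider each gene separately:
leg feathering: Ff × Ff → 1 FF, 2 Ff, 1 ff → 3 F_ : 1 ff (out of 4)
feather color: Bb × Bb → 1 BB, 2 Bb, 1 bb → 3 B_ : 1 bb (out of 4)
Looking for: clean (ff) and white (bb)
P(clean) = 1/4, P(white) = 1/4
P(both) = 1/4 × 1/4 = 1/16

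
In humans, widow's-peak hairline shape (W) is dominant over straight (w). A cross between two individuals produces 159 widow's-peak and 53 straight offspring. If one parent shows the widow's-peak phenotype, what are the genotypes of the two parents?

Observed offspring: 159 widow's-peak, 53 straight
The observed ratio simplifies to 3:1. Straight (ww) offspring appear, so each parent must contribute one w allele. The parent stated to show widow's-peak carries W, so it is Ww. The other parent is then either Ww or ww: Ww × ww would give a 1:1 split, whereas Ww × Ww gives 3:1 — matching the data. So both parents are heterozygous (Ww × Ww).
Parent genotypes: Ww × Ww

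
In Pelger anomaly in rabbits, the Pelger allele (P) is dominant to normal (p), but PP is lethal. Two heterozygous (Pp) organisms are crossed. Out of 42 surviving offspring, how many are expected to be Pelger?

Cross: Pp × Pp
Punnett square offspring (before lethality): 1 PP, 2 Pp, 1 pp
The PP genotype is lethal (embryos die); surviving offspring: 2 Pp, 1 pp
Pelger: 2 out of 3 → fraction 2/3
Expected count = 2/3 × 42 = 28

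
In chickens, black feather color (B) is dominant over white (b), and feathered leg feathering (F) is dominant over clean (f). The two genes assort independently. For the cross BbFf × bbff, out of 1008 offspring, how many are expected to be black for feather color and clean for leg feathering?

Dihybrid cross BbFf × bbff — consider each gene separately:
feather color: Bb × bb → 2 Bb, 2 bb → 2 B_ : 2 bb (out of 4)
leg feathering: Ff × ff → 2 Ff, 2 ff → 2 F_ : 2 ff (out of 4)
Looking for: black (B_) and clean (ff)
P(black) = 2/4, P(clean) = 2/4
P(both) = 2/4 × 2/4 = 4/16 = 1/4
Expected count = 1/4 × 1008 = 252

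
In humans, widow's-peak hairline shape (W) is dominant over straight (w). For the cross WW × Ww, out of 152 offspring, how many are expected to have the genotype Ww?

Punnett square for WW × Ww:
Offspring genotypes: 2 WW, 2 Ww
Total offspring: 4
Count with target: 2
Probability: 2/4 = 1/2
Expected count = 1/2 × 152 = 76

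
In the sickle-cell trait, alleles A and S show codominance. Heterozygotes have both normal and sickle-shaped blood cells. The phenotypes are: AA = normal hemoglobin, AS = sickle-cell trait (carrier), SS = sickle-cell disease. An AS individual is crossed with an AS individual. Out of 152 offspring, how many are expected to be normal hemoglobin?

Punnett square for AS × AS:
Offspring genotypes: 1 AA, 2 AS, 1 SS
Phenotype counts: 1 normal hemoglobin, 2 sickle-cell trait (carrier), 1 sickle-cell disease
normal hemoglobin: 1 out of 4 → fraction 1/4
Expected count = 1/4 × 152 = 38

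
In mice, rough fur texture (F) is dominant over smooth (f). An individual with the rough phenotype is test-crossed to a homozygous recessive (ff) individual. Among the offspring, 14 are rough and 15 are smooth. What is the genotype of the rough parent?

Test cross: ? × ff
Offspring: 14 rough, 15 smooth — approximately 1:1.
A 1:1 ratio in a test cross indicates the unknown parent is heterozygous (Ff).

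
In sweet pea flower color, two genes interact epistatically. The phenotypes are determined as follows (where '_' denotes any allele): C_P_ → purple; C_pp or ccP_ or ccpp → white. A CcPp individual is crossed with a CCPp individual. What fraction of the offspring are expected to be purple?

Cross: CcPp × CCPp — consider each gene separately:
C gene: Cc × CC → 2 CC, 2 Cc → 4 C_ (out of 4)
P gene: Pp × Pp → 1 PP, 2 Pp, 1 pp → 3 P_ : 1 pp (out of 4)
Genotype classes (out of 4 × 4 = 16): C_P_ = 4×3 = 12; C_pp = 4×1 = 4
Apply the phenotype rules: C_P_ (12) → purple; C_pp (4) → white
Phenotype counts (out of 16): 12 purple, 4 white
purple: 12 out of 16
Probability: 12/16 = 3/4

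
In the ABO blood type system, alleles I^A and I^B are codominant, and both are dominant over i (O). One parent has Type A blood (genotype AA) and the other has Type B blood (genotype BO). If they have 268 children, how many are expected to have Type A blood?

Cross: AA × BO
Possible offspring genotypes: 2 AB, 2 AO
Blood type counts: 2 Type AB, 2 Type A
Probability of Type A: 2/4 = 1/2
Expected count = 1/2 × 268 = 134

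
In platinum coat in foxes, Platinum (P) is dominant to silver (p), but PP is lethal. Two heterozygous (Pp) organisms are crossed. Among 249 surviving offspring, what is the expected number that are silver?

Cross: Pp × Pp
Punnett square offspring (before lethality): 1 PP, 2 Pp, 1 pp
The PP genotype is lethal (embryos die); surviving offspring: 2 Pp, 1 pp
silver: 1 out of 3 → fraction 1/3
Expected count = 1/3 × 249 = 83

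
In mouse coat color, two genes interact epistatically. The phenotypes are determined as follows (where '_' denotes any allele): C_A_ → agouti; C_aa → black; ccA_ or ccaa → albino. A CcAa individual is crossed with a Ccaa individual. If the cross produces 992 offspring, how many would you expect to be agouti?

Cross: CcAa × Ccaa — consider each gene separately:
C gene: Cc × Cc → 1 CC, 2 Cc, 1 cc → 3 C_ : 1 cc (out of 4)
A gene: Aa × aa → 2 Aa, 2 aa → 2 A_ : 2 aa (out of 4)
Genotype classes (out of 4 × 4 = 16): C_A_ = 3×2 = 6; C_aa = 3×2 = 6; ccA_ = 1×2 = 2; ccaa = 1×2 = 2
Apply the phenotype rules: C_A_ (6) → agouti; C_aa (6) → black; ccA_ (2) + ccaa (2) → albino
Phenotype counts (out of 16): 6 agouti, 6 black, 4 albino
agouti: 6 out of 16 → fraction 3/8
Expected count = 3/8 × 992 = 372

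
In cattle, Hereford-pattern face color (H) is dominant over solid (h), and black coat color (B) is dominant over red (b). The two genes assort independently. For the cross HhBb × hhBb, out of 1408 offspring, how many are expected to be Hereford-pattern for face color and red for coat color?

Dihybrid cross HhBb × hhBb — consider each gene separately:
face color: Hh × hh → 2 Hh, 2 hh → 2 H_ : 2 hh (out of 4)
coat color: Bb × Bb → 1 BB, 2 Bb, 1 bb → 3 B_ : 1 bb (out of 4)
Looking for: Hereford-pattern (H_) and red (bb)
P(Hereford-pattern) = 2/4, P(red) = 1/4
P(both) = 2/4 × 1/4 = 2/16 = 1/8
Expected count = 1/8 × 1408 = 176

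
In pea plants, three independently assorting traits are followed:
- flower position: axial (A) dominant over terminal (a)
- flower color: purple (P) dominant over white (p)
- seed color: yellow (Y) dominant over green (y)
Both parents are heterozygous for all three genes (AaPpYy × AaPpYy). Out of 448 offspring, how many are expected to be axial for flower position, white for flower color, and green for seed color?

Trihybrid cross: AaPpYy × AaPpYy
Each trait segregates independently with a 3:1 phenotypic ratio, so each gene contributes 3/4 (dominant) or 1/4 (recessive).
Target: axial (flower position), white (flower color), green (seed color)
Probability = product of independent per-trait probabilities
= 3/4 × 1/4 × 1/4 = 3/64
Expected count = 3/64 × 448 = 21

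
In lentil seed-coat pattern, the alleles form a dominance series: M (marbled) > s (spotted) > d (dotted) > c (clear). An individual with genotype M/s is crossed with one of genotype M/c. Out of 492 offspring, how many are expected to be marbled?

Cross: M/s × M/c
Allele dominance: M > s > d > c
Offspring genotypes: 1 M/M, 1 M/c, 1 M/s, 1 s/c
Phenotype counts: 3 marbled, 1 spotted
marbled: 3 out of 4 → fraction 3/4
Expected count = 3/4 × 492 = 369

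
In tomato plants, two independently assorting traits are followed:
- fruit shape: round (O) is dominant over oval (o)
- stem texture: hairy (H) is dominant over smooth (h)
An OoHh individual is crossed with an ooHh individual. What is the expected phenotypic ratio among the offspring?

Dihybrid cross OoHh × ooHh — consider each gene separately:
fruit shape: Oo × oo → 2 Oo, 2 oo → 2 O_ : 2 oo (out of 4)
stem texture: Hh × Hh → 1 HH, 2 Hh, 1 hh → 3 H_ : 1 hh (out of 4)
Combine (counts out of 4 × 4 = 16): round/hairy (O_H_) = 2×3 = 6; round/smooth (O_hh) = 2×1 = 2; oval/hairy (ooH_) = 2×3 = 6; oval/smooth (oohh) = 2×1 = 2
Phenotype counts (out of 16): 6 round/hairy, 2 round/smooth, 6 oval/hairy, 2 oval/smooth
Ratio: 3 round/hairy : 1 round/smooth : 3 oval/hairy : 1 oval/smooth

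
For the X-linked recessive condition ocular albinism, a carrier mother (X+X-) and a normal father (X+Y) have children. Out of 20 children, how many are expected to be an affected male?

Cross: X+X- × X+Y
Offspring: 1 X+X+, 1 X+Y, 1 X+X-, 1 X-Y
Probability of an affected male: 1/4
Expected count = 1/4 × 20 = 5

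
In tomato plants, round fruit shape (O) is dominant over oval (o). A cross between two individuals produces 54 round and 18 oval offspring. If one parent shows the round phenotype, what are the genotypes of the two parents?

Observed offspring: 54 round, 18 oval
The observed ratio simplifies to 3:1. Oval (oo) offspring appear, so each parent must contribute one o allele. The parent stated to show round carries O, so it is Oo. The other parent is then either Oo or oo: Oo × oo would give a 1:1 split, whereas Oo × Oo gives 3:1 — matching the data. So both parents are heterozygous (Oo × Oo).
Parent genotypes: Oo × Oo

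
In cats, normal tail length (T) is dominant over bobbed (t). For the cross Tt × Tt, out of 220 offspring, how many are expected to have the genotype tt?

Punnett square for Tt × Tt:
Offspring genotypes: 1 TT, 2 Tt, 1 tt
Total offspring: 4
Count with target: 1
Probability: 1/4
Expected count = 1/4 × 220 = 55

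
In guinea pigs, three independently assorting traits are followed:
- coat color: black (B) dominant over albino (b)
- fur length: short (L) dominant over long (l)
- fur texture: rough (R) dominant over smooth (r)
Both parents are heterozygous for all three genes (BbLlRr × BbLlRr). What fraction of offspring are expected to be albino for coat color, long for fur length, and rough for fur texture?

Trihybrid cross: BbLlRr × BbLlRr
Each trait segregates independently with a 3:1 phenotypic ratio, so each gene contributes 3/4 (dominant) or 1/4 (recessive).
Target: albino (coat color), long (fur length), rough (fur texture)
Probability = product of independent per-trait probabilities
= 1/4 × 1/4 × 3/4 = 3/64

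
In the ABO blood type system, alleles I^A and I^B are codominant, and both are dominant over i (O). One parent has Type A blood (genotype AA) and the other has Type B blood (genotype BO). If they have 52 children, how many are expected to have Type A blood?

Cross: AA × BO
Possible offspring genotypes: 2 AB, 2 AO
Blood type counts: 2 Type AB, 2 Type A
Probability of Type A: 2/4 = 1/2
Expected count = 1/2 × 52 = 26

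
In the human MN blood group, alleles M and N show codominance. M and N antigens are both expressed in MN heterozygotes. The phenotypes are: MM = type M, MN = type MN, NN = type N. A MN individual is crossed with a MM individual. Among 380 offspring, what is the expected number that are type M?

Punnett square for MN × MM:
Offspring genotypes: 2 MM, 2 MN
Phenotype counts: 2 type M, 2 type MN
type M: 2 out of 4 → fraction 1/2
Expected count = 1/2 × 380 = 190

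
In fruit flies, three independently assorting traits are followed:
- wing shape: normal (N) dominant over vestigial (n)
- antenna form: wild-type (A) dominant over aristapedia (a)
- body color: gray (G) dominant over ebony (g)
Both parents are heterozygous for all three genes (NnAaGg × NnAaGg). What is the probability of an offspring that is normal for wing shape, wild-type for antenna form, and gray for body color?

Trihybrid cross: NnAaGg × NnAaGg
Each trait segregates independently with a 3:1 phenotypic ratio, so each gene contributes 3/4 (dominant) or 1/4 (recessive).
Target: normal (wing shape), wild-type (antenna form), gray (body color)
Probability = product of independent per-trait probabilities
= 3/4 × 3/4 × 3/4 = 27/64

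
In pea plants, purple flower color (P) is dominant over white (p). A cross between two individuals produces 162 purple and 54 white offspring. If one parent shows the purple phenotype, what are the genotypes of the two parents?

Observed offspring: 162 purple, 54 white
The observed ratio simplifies to 3:1. White (pp) offspring appear, so each parent must contribute one p allele. The parent stated to show purple carries P, so it is Pp. The other parent is then either Pp or pp: Pp × pp would give a 1:1 split, whereas Pp × Pp gives 3:1 — matching the data. So both parents are heterozygous (Pp × Pp).
Parent genotypes: Pp × Pp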